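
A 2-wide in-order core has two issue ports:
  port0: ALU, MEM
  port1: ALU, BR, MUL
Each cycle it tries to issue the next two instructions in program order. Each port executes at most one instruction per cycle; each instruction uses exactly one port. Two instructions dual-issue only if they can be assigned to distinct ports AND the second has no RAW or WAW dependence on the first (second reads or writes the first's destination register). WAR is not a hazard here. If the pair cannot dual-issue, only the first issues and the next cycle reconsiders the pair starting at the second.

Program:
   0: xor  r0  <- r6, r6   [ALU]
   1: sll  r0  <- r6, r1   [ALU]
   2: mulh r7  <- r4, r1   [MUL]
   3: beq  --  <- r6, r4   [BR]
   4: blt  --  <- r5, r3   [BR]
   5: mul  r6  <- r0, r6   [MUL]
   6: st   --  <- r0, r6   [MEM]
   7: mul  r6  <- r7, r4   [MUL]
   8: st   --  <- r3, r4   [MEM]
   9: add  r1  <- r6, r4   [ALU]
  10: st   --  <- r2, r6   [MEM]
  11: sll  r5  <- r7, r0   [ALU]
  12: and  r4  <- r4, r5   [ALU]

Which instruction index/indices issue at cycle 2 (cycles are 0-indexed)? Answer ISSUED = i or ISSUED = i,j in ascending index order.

ISSUED = 3

t=0 i0:xor ; WAW r0
t=1 i1+i2:sll;mulh ; pair
t=2 i3:beq ; no-port BR/BR
t=3 i4:blt ; no-port BR/MUL
t=4 i5:mul ; RAW r6
t=5 i6+i7:st;mul ; pair
t=6 i8+i9:st;add ; pair
t=7 i10+i11:st;sll ; pair
t=8 i12:and ; tail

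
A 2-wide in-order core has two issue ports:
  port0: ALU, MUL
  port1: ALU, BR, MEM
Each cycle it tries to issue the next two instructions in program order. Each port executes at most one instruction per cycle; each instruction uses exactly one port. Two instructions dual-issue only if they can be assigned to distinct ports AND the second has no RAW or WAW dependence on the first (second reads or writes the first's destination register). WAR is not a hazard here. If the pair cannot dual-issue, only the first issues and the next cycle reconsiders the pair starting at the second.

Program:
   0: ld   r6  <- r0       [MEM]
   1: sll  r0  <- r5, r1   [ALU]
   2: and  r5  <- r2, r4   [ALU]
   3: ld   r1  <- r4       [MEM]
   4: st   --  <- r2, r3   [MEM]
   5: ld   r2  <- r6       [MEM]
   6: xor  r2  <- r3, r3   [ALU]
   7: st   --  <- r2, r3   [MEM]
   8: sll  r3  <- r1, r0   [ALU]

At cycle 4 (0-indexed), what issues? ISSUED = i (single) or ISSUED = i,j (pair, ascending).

0. ld.MEM;sll.ALU @i0&i1  | dual
1. and.ALU;ld.MEM @i2&i3  | dual
2. st.MEM @i4  | no-port MEM/MEM
3. ld.MEM @i5  | WAW r2
4. xor.ALU @i6  | RAW r2
5. st.MEM;sll.ALU @i7&i8  | dual

ISSUED = 6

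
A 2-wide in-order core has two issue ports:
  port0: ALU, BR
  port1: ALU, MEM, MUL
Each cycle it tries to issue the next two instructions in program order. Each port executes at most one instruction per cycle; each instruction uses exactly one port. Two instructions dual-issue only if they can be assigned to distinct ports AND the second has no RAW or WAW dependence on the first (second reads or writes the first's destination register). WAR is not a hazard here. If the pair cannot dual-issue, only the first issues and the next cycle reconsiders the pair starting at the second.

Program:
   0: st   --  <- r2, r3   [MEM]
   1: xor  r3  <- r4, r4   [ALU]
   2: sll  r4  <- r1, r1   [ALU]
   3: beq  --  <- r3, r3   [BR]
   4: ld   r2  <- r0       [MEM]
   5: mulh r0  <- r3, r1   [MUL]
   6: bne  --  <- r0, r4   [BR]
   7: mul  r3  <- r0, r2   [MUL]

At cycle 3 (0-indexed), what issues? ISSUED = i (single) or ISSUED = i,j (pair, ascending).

t=0 i0,i1:st.MEM xor.ALU ; pair
t=1 i2,i3:sll.ALU beq.BR ; pair
t=2 i4:ld.MEM ; no-port MEM/MUL
t=3 i5:mulh.MUL ; RAW r0
t=4 i6,i7:bne.BR mul.MUL ; pair

ISSUED = 5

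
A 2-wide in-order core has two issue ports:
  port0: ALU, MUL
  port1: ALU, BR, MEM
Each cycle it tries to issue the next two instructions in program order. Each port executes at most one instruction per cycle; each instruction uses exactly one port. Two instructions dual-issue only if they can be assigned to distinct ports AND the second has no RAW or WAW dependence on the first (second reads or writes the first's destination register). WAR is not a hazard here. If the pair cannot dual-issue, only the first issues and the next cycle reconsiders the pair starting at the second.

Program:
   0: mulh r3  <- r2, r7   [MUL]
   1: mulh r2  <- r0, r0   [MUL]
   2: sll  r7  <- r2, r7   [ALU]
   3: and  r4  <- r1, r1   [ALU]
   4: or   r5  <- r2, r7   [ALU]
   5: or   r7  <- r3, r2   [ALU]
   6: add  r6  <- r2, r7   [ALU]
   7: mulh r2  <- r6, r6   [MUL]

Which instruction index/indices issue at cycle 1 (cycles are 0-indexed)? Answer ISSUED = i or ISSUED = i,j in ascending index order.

ISSUED = 1

[0] i0  mulh  -- no-port MUL/MUL
[1] i1  mulh  -- RAW r2
[2] i2+i3  sll/and  -- pair
[3] i4+i5  or/or  -- pair
[4] i6  add  -- RAW r6
[5] i7  mulh  -- tail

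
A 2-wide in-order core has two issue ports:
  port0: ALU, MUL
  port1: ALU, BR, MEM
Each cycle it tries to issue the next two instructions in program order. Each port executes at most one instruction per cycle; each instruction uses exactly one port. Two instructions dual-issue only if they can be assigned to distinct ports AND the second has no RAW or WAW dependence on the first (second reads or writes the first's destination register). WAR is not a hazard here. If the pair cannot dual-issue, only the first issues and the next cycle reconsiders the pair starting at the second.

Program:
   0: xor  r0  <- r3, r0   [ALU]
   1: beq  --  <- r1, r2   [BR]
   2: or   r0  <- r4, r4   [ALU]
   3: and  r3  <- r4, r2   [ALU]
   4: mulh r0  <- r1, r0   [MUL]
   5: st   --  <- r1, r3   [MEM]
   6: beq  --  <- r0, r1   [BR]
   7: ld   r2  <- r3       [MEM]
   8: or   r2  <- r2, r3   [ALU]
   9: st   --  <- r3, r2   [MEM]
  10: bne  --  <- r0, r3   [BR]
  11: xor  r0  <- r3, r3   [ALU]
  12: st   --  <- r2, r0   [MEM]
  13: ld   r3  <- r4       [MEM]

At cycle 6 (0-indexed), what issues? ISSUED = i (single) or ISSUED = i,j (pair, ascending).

ISSUED = 9

  cy0 -> i0+i1 (xor.ALU/beq.BR) pair
  cy1 -> i2+i3 (or.ALU/and.ALU) pair
  cy2 -> i4+i5 (mulh.MUL/st.MEM) pair
  cy3 -> i6 (beq.BR) no-port BR/MEM
  cy4 -> i7 (ld.MEM) RAW+WAW r2
  cy5 -> i8 (or.ALU) RAW r2
  cy6 -> i9 (st.MEM) no-port MEM/BR
  cy7 -> i10+i11 (bne.BR/xor.ALU) pair
  cy8 -> i12 (st.MEM) no-port MEM/MEM
  cy9 -> i13 (ld.MEM) tail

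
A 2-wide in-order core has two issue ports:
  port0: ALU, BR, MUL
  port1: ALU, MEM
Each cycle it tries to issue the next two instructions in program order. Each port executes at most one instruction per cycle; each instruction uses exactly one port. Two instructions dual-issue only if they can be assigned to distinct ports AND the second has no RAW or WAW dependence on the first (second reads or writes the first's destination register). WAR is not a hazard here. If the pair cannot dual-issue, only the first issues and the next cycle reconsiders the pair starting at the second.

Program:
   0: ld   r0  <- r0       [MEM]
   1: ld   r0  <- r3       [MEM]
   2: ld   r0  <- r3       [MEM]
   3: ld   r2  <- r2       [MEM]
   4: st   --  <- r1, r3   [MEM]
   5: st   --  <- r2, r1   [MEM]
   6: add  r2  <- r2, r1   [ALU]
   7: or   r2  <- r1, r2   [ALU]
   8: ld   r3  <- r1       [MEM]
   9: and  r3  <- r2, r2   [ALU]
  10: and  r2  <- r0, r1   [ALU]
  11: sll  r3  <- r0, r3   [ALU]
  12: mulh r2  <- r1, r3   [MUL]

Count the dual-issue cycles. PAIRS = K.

0. ld.MEM @i0  | no-port MEM/MEM
1. ld.MEM @i1  | no-port MEM/MEM
2. ld.MEM @i2  | no-port MEM/MEM
3. ld.MEM @i3  | no-port MEM/MEM
4. st.MEM @i4  | no-port MEM/MEM
5. st.MEM add.ALU @i5&i6  | dual
6. or.ALU ld.MEM @i7&i8  | dual
7. and.ALU and.ALU @i9&i10  | dual
8. sll.ALU @i11  | RAW r3
9. mulh.MUL @i12  | tail

PAIRS = 3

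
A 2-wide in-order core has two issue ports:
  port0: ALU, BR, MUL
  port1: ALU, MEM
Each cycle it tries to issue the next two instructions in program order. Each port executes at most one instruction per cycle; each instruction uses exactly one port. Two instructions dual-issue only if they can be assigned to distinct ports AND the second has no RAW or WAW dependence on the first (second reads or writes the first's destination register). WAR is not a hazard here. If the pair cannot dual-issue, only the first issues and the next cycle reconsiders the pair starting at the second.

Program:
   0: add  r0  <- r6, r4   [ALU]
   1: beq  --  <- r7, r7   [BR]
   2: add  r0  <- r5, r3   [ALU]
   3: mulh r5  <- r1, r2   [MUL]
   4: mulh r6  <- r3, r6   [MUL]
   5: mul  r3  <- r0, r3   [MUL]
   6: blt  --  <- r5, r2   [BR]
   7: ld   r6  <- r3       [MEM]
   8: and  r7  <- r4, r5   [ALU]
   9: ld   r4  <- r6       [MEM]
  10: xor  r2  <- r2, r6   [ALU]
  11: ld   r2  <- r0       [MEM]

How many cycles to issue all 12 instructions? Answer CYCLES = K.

CYCLES = 8

  cy0 -> i0,i1 (add beq) 2-wide
  cy1 -> i2,i3 (add mulh) 2-wide
  cy2 -> i4 (mulh) no-port MUL/MUL
  cy3 -> i5 (mul) no-port MUL/BR
  cy4 -> i6,i7 (blt ld) 2-wide
  cy5 -> i8,i9 (and ld) 2-wide
  cy6 -> i10 (xor) WAW r2
  cy7 -> i11 (ld) tail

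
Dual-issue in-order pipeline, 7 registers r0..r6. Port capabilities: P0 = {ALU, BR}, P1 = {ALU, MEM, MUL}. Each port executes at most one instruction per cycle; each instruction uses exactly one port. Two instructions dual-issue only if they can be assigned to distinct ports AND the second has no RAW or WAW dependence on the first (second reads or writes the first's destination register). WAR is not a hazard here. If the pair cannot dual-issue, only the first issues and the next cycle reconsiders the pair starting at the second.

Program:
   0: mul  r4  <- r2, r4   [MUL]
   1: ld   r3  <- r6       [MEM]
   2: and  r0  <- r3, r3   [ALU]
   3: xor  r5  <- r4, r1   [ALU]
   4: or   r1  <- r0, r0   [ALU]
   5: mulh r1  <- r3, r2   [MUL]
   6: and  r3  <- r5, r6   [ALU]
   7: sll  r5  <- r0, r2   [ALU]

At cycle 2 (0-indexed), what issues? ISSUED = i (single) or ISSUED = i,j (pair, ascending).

ISSUED = 2,3

#0 head=0: mul.MUL i0 no-port MUL/MEM
#1 head=1: ld.MEM i1 RAW r3
#2 head=2: and.ALU/xor.ALU i2&i3 dual
#3 head=4: or.ALU i4 WAW r1
#4 head=5: mulh.MUL/and.ALU i5&i6 dual
#5 head=7: sll.ALU i7 tail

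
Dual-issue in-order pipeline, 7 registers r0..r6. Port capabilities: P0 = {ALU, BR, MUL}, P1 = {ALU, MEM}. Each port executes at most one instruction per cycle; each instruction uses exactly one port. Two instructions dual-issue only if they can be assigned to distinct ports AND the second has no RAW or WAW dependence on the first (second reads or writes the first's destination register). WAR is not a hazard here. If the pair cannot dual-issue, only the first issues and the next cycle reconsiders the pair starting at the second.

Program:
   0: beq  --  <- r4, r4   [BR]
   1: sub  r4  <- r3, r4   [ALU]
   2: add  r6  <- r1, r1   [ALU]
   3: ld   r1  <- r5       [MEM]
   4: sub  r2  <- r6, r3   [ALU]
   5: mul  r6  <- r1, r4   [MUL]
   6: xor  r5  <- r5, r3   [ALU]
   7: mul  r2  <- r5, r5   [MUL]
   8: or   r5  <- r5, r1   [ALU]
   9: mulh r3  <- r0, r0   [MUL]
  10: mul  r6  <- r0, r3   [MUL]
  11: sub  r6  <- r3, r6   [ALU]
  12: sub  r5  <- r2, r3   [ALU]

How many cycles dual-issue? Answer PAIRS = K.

c0: i0,i1 beq sub  2-wide
c1: i2,i3 add ld  2-wide
c2: i4,i5 sub mul  2-wide
c3: i6 xor  RAW r5
c4: i7,i8 mul or  2-wide
c5: i9 mulh  no-port MUL/MUL
c6: i10 mul  RAW+WAW r6
c7: i11,i12 sub sub  2-wide

PAIRS = 5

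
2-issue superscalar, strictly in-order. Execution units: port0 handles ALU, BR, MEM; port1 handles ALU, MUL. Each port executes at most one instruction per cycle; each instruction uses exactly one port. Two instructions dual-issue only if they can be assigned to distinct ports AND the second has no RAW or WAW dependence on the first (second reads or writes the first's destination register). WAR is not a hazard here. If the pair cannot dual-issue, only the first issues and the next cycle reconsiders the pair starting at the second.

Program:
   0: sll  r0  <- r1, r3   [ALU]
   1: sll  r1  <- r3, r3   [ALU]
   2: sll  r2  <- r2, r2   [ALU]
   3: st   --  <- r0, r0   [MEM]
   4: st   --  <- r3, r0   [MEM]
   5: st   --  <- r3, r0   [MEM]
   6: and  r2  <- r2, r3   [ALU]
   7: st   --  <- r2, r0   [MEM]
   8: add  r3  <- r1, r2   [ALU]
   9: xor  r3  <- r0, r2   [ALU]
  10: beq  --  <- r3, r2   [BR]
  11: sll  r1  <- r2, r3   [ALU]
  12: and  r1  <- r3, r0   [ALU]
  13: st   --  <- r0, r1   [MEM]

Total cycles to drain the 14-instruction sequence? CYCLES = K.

[0] i0&i1  sll.ALU/sll.ALU  -- dual
[1] i2&i3  sll.ALU/st.MEM  -- dual
[2] i4  st.MEM  -- no-port MEM/MEM
[3] i5&i6  st.MEM/and.ALU  -- dual
[4] i7&i8  st.MEM/add.ALU  -- dual
[5] i9  xor.ALU  -- RAW r3
[6] i10&i11  beq.BR/sll.ALU  -- dual
[7] i12  and.ALU  -- RAW r1
[8] i13  st.MEM  -- tail

CYCLES = 9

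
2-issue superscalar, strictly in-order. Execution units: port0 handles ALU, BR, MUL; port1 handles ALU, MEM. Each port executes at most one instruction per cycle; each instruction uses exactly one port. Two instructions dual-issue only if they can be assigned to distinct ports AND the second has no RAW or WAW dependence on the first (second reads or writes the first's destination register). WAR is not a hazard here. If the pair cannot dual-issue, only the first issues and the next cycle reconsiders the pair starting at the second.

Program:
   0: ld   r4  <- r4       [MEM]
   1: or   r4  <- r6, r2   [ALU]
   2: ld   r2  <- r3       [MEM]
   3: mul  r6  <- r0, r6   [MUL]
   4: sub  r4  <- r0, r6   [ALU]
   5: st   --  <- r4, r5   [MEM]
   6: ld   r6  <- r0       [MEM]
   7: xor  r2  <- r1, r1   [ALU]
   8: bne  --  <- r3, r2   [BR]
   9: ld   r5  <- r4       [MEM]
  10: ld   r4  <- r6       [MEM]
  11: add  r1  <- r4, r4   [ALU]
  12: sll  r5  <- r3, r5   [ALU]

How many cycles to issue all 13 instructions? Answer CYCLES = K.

CYCLES = 9

t=0 i0:ld.MEM ; WAW r4
t=1 i1,i2:or.ALU ld.MEM ; dual
t=2 i3:mul.MUL ; RAW r6
t=3 i4:sub.ALU ; RAW r4
t=4 i5:st.MEM ; no-port MEM/MEM
t=5 i6,i7:ld.MEM xor.ALU ; dual
t=6 i8,i9:bne.BR ld.MEM ; dual
t=7 i10:ld.MEM ; RAW r4
t=8 i11,i12:add.ALU sll.ALU ; dual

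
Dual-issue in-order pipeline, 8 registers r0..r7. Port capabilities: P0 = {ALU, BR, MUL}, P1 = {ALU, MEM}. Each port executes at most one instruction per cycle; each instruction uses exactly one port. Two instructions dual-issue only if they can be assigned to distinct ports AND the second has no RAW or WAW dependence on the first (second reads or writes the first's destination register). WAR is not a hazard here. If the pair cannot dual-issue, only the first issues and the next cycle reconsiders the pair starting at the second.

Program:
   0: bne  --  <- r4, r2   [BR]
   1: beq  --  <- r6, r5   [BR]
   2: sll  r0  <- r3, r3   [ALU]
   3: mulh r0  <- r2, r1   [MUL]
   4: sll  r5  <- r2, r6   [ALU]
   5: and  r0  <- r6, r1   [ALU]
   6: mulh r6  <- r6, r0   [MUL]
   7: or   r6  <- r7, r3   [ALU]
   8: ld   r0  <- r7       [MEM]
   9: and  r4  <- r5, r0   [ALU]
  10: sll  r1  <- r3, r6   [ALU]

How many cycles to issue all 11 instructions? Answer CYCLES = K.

CYCLES = 7

  cy0 -> i0 (bne.BR) no-port BR/BR
  cy1 -> i1,i2 (beq.BR;sll.ALU) dual
  cy2 -> i3,i4 (mulh.MUL;sll.ALU) dual
  cy3 -> i5 (and.ALU) RAW r0
  cy4 -> i6 (mulh.MUL) WAW r6
  cy5 -> i7,i8 (or.ALU;ld.MEM) dual
  cy6 -> i9,i10 (and.ALU;sll.ALU) dual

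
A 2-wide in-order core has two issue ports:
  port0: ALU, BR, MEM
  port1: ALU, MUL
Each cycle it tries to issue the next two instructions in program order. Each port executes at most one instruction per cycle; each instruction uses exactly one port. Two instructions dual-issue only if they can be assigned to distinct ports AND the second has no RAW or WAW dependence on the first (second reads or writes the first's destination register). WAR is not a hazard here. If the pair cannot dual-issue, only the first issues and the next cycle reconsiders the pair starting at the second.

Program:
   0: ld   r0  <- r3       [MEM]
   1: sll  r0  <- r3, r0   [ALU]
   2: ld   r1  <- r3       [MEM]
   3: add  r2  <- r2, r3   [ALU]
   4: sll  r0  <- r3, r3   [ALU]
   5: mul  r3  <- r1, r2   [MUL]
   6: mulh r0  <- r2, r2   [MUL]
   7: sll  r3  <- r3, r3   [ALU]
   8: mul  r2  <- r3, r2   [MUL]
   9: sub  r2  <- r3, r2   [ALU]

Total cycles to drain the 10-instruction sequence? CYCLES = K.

CYCLES = 7

0. ld.MEM @i0  | RAW+WAW r0
1. sll.ALU ld.MEM @i1/i2  | 2-wide
2. add.ALU sll.ALU @i3/i4  | 2-wide
3. mul.MUL @i5  | no-port MUL/MUL
4. mulh.MUL sll.ALU @i6/i7  | 2-wide
5. mul.MUL @i8  | RAW+WAW r2
6. sub.ALU @i9  | tail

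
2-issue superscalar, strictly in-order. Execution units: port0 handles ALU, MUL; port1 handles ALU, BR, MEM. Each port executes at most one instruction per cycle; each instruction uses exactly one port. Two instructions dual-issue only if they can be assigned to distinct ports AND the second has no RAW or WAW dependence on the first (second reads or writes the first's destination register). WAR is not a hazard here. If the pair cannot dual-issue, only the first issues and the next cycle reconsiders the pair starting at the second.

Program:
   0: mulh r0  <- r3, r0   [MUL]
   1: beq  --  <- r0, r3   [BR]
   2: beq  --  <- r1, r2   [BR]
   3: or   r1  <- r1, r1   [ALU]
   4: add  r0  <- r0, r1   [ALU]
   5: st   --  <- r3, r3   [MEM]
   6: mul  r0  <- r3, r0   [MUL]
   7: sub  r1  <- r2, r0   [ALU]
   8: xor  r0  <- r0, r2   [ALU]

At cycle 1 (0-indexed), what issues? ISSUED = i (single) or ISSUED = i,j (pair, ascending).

[0] i0  mulh.MUL  -- RAW r0
[1] i1  beq.BR  -- no-port BR/BR
[2] i2&i3  beq.BR+or.ALU  -- 2-wide
[3] i4&i5  add.ALU+st.MEM  -- 2-wide
[4] i6  mul.MUL  -- RAW r0
[5] i7&i8  sub.ALU+xor.ALU  -- 2-wide

ISSUED = 1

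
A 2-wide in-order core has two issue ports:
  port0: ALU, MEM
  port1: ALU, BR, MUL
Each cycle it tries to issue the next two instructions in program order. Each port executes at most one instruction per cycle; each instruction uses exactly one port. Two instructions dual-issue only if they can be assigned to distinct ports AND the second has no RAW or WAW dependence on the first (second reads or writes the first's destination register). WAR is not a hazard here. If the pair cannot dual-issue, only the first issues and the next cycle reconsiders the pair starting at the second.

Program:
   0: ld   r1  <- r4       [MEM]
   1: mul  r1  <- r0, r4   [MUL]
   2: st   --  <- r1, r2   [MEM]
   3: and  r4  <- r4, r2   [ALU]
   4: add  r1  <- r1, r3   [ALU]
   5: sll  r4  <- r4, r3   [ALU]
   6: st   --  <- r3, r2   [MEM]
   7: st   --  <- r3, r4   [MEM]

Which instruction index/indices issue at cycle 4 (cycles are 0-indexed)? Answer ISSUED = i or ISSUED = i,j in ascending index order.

c0: i0 ld.MEM  WAW r1
c1: i1 mul.MUL  RAW r1
c2: i2&i3 st.MEM+and.ALU  2-wide
c3: i4&i5 add.ALU+sll.ALU  2-wide
c4: i6 st.MEM  no-port MEM/MEM
c5: i7 st.MEM  tail

ISSUED = 6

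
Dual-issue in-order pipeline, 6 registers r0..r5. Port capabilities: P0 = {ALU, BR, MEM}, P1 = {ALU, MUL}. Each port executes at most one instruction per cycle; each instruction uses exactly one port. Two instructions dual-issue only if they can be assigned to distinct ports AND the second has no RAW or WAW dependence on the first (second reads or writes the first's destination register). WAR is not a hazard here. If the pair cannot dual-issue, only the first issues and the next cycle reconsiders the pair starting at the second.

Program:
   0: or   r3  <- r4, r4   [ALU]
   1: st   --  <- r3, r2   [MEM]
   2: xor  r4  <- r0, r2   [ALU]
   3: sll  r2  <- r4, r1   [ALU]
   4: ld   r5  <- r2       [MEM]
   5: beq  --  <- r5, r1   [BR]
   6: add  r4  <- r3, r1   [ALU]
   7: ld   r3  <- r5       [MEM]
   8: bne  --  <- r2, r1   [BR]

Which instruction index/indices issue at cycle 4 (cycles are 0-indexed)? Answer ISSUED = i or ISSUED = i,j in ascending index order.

0. or.ALU @i0  | RAW r3
1. st.MEM;xor.ALU @i1+i2  | dual
2. sll.ALU @i3  | RAW r2
3. ld.MEM @i4  | no-port MEM/BR
4. beq.BR;add.ALU @i5+i6  | dual
5. ld.MEM @i7  | no-port MEM/BR
6. bne.BR @i8  | tail

ISSUED = 5,6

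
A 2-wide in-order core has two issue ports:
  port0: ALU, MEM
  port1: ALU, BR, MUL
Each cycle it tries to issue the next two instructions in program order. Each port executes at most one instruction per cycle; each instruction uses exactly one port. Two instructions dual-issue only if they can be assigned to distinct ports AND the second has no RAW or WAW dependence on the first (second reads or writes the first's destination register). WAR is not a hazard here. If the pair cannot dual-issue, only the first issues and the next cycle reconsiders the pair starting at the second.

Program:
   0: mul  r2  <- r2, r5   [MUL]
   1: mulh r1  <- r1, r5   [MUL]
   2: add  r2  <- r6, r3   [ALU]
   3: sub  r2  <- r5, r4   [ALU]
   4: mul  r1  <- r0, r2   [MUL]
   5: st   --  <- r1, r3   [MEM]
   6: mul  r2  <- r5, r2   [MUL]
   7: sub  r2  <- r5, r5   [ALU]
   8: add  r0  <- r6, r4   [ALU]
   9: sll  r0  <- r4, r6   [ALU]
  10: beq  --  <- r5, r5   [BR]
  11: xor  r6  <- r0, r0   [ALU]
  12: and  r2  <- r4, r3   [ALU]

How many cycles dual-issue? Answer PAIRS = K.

t=0 i0:mul ; no-port MUL/MUL
t=1 i1,i2:mulh add ; pair
t=2 i3:sub ; RAW r2
t=3 i4:mul ; RAW r1
t=4 i5,i6:st mul ; pair
t=5 i7,i8:sub add ; pair
t=6 i9,i10:sll beq ; pair
t=7 i11,i12:xor and ; pair

PAIRS = 5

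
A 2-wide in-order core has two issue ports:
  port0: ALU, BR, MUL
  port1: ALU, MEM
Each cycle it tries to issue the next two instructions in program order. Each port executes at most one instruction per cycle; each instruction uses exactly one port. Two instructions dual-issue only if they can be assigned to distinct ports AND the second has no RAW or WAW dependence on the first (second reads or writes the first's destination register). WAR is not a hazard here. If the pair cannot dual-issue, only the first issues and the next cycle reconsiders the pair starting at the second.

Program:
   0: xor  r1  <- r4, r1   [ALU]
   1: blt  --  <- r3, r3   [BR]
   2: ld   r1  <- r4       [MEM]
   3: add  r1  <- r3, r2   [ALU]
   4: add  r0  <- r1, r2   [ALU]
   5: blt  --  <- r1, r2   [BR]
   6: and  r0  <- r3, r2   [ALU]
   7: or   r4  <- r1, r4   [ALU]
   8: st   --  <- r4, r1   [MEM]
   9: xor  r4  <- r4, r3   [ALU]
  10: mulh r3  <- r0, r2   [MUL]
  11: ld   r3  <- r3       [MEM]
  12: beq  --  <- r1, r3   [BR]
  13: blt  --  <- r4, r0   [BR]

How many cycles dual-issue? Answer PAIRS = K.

0. xor.ALU+blt.BR @i0&i1  | pair
1. ld.MEM @i2  | WAW r1
2. add.ALU @i3  | RAW r1
3. add.ALU+blt.BR @i4&i5  | pair
4. and.ALU+or.ALU @i6&i7  | pair
5. st.MEM+xor.ALU @i8&i9  | pair
6. mulh.MUL @i10  | RAW+WAW r3
7. ld.MEM @i11  | RAW r3
8. beq.BR @i12  | no-port BR/BR
9. blt.BR @i13  | tail

PAIRS = 4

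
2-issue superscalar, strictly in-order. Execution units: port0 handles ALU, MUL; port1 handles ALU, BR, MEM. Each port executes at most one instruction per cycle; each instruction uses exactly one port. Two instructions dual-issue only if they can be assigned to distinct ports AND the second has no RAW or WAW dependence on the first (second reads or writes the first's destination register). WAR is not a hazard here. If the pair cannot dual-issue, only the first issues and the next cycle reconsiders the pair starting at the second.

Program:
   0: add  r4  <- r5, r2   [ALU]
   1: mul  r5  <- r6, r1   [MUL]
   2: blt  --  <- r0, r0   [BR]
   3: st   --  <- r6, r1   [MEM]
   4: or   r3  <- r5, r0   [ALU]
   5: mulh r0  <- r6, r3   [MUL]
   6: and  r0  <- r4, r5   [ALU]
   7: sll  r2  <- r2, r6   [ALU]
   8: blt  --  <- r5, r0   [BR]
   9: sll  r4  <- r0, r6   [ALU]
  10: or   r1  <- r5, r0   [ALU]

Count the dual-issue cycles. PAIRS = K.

PAIRS = 4

0. add.ALU+mul.MUL @i0&i1  | dual
1. blt.BR @i2  | no-port BR/MEM
2. st.MEM+or.ALU @i3&i4  | dual
3. mulh.MUL @i5  | WAW r0
4. and.ALU+sll.ALU @i6&i7  | dual
5. blt.BR+sll.ALU @i8&i9  | dual
6. or.ALU @i10  | tail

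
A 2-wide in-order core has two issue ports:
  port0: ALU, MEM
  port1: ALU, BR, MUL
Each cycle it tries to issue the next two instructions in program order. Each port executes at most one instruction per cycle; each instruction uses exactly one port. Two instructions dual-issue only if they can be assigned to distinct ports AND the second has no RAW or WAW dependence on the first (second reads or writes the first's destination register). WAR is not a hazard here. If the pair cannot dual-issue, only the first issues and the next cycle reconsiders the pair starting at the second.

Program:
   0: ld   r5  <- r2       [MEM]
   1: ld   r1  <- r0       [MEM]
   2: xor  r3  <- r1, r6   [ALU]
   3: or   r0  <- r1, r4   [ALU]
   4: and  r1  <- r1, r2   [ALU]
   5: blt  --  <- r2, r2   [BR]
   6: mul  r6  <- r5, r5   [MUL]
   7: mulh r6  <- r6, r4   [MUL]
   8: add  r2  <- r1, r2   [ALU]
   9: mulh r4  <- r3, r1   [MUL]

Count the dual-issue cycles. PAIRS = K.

0. ld @i0  | no-port MEM/MEM
1. ld @i1  | RAW r1
2. xor;or @i2/i3  | dual
3. and;blt @i4/i5  | dual
4. mul @i6  | no-port MUL/MUL
5. mulh;add @i7/i8  | dual
6. mulh @i9  | tail

PAIRS = 3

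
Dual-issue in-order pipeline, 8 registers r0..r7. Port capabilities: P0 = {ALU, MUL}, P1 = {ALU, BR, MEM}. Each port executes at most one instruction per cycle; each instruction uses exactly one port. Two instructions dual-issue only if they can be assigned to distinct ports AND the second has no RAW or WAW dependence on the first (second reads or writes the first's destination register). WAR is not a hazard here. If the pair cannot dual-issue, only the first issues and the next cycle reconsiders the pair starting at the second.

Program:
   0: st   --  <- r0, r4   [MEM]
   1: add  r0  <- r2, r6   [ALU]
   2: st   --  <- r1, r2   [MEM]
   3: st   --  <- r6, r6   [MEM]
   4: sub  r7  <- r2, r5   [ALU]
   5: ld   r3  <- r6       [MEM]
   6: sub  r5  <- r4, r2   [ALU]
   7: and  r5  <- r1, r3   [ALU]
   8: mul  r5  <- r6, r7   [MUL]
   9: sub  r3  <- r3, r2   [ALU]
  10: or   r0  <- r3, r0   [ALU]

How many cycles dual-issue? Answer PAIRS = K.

PAIRS = 4

0. st/add @i0,i1  | dual
1. st @i2  | no-port MEM/MEM
2. st/sub @i3,i4  | dual
3. ld/sub @i5,i6  | dual
4. and @i7  | WAW r5
5. mul/sub @i8,i9  | dual
6. or @i10  | tail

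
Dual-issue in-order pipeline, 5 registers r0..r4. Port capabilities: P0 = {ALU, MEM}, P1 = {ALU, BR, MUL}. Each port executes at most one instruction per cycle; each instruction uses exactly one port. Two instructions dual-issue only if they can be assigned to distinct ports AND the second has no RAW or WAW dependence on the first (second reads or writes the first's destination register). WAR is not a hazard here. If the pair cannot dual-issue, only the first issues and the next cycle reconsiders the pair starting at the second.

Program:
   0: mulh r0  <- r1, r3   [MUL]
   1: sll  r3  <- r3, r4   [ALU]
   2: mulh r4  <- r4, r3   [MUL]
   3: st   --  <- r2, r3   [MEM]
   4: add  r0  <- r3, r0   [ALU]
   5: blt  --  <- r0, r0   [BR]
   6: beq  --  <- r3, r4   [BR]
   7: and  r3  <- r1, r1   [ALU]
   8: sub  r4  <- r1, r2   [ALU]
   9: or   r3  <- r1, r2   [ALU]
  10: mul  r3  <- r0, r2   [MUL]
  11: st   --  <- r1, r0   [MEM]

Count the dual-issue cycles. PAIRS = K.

PAIRS = 5

0. mulh.MUL+sll.ALU @i0+i1  | pair
1. mulh.MUL+st.MEM @i2+i3  | pair
2. add.ALU @i4  | RAW r0
3. blt.BR @i5  | no-port BR/BR
4. beq.BR+and.ALU @i6+i7  | pair
5. sub.ALU+or.ALU @i8+i9  | pair
6. mul.MUL+st.MEM @i10+i11  | pair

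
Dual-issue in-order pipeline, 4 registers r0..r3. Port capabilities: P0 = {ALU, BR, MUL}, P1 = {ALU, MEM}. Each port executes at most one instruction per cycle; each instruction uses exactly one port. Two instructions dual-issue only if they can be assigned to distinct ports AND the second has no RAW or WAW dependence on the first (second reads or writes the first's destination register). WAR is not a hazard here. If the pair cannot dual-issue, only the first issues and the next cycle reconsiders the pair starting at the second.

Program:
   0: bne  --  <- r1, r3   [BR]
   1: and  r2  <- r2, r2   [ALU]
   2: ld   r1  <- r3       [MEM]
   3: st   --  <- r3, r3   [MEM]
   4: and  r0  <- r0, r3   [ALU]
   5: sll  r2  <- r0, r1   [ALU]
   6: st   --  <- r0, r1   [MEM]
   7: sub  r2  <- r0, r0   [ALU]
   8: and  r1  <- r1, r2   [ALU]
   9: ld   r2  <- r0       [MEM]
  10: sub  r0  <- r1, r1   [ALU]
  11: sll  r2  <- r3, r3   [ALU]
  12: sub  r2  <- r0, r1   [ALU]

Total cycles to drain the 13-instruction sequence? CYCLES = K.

0. bne.BR/and.ALU @i0,i1  | 2-wide
1. ld.MEM @i2  | no-port MEM/MEM
2. st.MEM/and.ALU @i3,i4  | 2-wide
3. sll.ALU/st.MEM @i5,i6  | 2-wide
4. sub.ALU @i7  | RAW r2
5. and.ALU/ld.MEM @i8,i9  | 2-wide
6. sub.ALU/sll.ALU @i10,i11  | 2-wide
7. sub.ALU @i12  | tail

CYCLES = 8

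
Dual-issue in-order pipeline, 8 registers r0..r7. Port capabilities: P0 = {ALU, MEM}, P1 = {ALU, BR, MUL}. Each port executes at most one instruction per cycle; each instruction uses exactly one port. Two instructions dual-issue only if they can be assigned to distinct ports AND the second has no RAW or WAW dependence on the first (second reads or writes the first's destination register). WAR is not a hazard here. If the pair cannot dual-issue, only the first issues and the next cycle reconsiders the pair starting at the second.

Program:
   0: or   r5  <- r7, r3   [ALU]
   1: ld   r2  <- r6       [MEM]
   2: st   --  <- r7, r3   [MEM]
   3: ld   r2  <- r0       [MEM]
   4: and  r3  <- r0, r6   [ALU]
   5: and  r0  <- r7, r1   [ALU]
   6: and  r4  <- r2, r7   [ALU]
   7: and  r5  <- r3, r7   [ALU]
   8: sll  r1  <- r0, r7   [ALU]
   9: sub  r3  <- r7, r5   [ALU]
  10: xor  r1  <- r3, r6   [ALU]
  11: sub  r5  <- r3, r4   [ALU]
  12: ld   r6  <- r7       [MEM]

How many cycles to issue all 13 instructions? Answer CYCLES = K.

CYCLES = 8

#0 head=0: or.ALU ld.MEM i0&i1 dual
#1 head=2: st.MEM i2 no-port MEM/MEM
#2 head=3: ld.MEM and.ALU i3&i4 dual
#3 head=5: and.ALU and.ALU i5&i6 dual
#4 head=7: and.ALU sll.ALU i7&i8 dual
#5 head=9: sub.ALU i9 RAW r3
#6 head=10: xor.ALU sub.ALU i10&i11 dual
#7 head=12: ld.MEM i12 tail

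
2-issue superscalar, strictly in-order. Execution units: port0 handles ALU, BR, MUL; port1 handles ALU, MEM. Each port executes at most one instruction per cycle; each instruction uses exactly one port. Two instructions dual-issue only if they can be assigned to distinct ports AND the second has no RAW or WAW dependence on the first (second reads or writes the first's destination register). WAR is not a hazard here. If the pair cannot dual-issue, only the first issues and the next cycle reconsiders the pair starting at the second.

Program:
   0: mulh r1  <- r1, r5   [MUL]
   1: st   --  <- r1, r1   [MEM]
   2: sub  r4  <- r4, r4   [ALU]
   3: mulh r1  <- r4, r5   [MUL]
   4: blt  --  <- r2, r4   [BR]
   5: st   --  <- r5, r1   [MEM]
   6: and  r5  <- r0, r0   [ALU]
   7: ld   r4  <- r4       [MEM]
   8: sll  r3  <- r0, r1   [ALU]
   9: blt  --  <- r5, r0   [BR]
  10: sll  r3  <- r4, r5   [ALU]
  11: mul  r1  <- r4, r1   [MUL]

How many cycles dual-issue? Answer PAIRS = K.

t=0 i0:mulh.MUL ; RAW r1
t=1 i1,i2:st.MEM;sub.ALU ; 2-wide
t=2 i3:mulh.MUL ; no-port MUL/BR
t=3 i4,i5:blt.BR;st.MEM ; 2-wide
t=4 i6,i7:and.ALU;ld.MEM ; 2-wide
t=5 i8,i9:sll.ALU;blt.BR ; 2-wide
t=6 i10,i11:sll.ALU;mul.MUL ; 2-wide

PAIRS = 5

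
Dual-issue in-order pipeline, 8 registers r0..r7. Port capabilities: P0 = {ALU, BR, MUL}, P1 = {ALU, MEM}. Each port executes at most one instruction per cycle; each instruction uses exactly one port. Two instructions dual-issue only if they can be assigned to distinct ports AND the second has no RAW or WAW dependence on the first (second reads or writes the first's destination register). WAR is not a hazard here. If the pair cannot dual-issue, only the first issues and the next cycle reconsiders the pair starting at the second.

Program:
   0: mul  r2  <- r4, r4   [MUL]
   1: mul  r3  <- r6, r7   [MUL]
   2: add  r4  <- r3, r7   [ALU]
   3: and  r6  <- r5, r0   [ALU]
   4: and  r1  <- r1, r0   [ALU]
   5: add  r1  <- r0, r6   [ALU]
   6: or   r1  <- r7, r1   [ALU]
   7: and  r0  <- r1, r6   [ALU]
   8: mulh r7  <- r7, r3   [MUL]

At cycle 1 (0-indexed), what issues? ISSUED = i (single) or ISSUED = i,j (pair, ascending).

c0: i0 mul.MUL  no-port MUL/MUL
c1: i1 mul.MUL  RAW r3
c2: i2+i3 add.ALU+and.ALU  pair
c3: i4 and.ALU  WAW r1
c4: i5 add.ALU  RAW+WAW r1
c5: i6 or.ALU  RAW r1
c6: i7+i8 and.ALU+mulh.MUL  pair

ISSUED = 1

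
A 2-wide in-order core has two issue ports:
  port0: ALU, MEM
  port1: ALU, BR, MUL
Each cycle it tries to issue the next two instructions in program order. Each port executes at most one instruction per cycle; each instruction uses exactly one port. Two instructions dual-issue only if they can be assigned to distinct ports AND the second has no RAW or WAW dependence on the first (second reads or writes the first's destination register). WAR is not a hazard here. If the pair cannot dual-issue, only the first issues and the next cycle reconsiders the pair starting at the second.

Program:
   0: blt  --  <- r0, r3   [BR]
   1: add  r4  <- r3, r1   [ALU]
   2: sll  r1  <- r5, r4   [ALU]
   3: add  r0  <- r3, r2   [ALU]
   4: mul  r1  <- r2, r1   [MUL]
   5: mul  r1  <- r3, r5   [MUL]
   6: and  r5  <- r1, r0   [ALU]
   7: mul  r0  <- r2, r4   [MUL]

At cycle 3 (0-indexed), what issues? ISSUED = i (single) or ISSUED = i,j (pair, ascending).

ISSUED = 5

0. blt.BR/add.ALU @i0+i1  | 2-wide
1. sll.ALU/add.ALU @i2+i3  | 2-wide
2. mul.MUL @i4  | no-port MUL/MUL
3. mul.MUL @i5  | RAW r1
4. and.ALU/mul.MUL @i6+i7  | 2-wide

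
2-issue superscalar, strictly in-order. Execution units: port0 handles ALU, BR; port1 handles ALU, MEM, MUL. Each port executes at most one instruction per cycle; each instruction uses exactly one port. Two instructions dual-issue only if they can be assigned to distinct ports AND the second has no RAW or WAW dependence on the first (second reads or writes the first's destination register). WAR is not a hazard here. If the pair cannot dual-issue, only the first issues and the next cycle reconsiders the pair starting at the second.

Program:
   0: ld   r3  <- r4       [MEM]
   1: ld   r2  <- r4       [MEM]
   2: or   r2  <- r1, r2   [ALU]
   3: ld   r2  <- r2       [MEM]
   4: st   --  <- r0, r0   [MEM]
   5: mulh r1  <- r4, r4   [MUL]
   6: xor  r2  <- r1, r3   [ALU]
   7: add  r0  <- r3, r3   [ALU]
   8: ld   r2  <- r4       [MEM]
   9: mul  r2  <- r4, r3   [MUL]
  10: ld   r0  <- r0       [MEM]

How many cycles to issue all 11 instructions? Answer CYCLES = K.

CYCLES = 10

[0] i0  ld  -- no-port MEM/MEM
[1] i1  ld  -- RAW+WAW r2
[2] i2  or  -- RAW+WAW r2
[3] i3  ld  -- no-port MEM/MEM
[4] i4  st  -- no-port MEM/MUL
[5] i5  mulh  -- RAW r1
[6] i6,i7  xor/add  -- dual
[7] i8  ld  -- no-port MEM/MUL
[8] i9  mul  -- no-port MUL/MEM
[9] i10  ld  -- tail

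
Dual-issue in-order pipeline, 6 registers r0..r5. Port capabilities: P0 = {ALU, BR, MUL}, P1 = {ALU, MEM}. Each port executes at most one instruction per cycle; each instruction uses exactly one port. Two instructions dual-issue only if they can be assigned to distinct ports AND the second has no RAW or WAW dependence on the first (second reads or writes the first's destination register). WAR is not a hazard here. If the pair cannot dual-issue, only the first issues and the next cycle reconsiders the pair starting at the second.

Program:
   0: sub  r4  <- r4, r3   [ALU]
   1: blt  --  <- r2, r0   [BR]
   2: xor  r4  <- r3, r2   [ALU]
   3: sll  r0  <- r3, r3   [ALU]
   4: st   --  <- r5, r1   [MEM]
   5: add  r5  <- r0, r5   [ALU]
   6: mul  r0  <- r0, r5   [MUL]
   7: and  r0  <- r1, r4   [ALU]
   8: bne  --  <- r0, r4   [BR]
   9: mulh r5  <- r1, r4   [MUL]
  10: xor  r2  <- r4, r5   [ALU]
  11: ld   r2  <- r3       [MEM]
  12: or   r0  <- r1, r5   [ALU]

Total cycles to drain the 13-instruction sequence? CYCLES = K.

c0: i0/i1 sub/blt  pair
c1: i2/i3 xor/sll  pair
c2: i4/i5 st/add  pair
c3: i6 mul  WAW r0
c4: i7 and  RAW r0
c5: i8 bne  no-port BR/MUL
c6: i9 mulh  RAW r5
c7: i10 xor  WAW r2
c8: i11/i12 ld/or  pair

CYCLES = 9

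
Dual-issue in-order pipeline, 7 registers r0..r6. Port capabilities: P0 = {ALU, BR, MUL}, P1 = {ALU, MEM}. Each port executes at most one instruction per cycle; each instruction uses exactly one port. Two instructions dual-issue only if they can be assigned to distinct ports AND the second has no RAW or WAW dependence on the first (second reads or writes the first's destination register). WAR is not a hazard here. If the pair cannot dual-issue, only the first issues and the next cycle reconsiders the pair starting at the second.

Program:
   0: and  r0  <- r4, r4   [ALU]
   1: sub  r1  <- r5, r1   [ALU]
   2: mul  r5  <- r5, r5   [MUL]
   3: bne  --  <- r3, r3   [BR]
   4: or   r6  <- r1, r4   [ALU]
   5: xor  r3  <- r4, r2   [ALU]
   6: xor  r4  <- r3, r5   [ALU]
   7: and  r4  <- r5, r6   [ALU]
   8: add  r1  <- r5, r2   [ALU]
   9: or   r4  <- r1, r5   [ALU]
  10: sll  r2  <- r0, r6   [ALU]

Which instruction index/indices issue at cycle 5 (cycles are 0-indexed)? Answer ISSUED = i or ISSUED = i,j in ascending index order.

#0 head=0: and.ALU/sub.ALU i0/i1 2-wide
#1 head=2: mul.MUL i2 no-port MUL/BR
#2 head=3: bne.BR/or.ALU i3/i4 2-wide
#3 head=5: xor.ALU i5 RAW r3
#4 head=6: xor.ALU i6 WAW r4
#5 head=7: and.ALU/add.ALU i7/i8 2-wide
#6 head=9: or.ALU/sll.ALU i9/i10 2-wide

ISSUED = 7,8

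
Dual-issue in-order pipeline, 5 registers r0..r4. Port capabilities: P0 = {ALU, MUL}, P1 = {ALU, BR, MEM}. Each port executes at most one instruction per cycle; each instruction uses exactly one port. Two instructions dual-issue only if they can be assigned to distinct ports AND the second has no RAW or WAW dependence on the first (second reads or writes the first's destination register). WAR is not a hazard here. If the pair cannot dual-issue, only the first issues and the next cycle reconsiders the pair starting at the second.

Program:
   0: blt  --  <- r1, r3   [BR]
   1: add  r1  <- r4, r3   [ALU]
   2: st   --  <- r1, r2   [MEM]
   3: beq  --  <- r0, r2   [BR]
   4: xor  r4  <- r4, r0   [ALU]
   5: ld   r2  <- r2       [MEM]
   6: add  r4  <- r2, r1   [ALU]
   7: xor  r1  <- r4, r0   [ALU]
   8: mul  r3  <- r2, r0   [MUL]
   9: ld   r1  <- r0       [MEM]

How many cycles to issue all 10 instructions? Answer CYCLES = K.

[0] i0&i1  blt;add  -- dual
[1] i2  st  -- no-port MEM/BR
[2] i3&i4  beq;xor  -- dual
[3] i5  ld  -- RAW r2
[4] i6  add  -- RAW r4
[5] i7&i8  xor;mul  -- dual
[6] i9  ld  -- tail

CYCLES = 7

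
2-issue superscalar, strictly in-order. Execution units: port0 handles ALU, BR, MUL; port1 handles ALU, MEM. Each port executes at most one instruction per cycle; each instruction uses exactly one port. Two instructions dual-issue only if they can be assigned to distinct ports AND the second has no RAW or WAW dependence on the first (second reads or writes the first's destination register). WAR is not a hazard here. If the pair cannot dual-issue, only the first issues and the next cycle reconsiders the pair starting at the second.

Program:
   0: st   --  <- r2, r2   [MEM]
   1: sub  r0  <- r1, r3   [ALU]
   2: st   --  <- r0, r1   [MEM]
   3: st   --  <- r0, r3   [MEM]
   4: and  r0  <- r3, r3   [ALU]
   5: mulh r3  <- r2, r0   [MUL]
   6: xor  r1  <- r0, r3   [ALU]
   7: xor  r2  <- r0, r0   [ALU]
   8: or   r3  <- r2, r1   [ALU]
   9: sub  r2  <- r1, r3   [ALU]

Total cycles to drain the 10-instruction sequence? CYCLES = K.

CYCLES = 7

t=0 i0,i1:st.MEM;sub.ALU ; dual
t=1 i2:st.MEM ; no-port MEM/MEM
t=2 i3,i4:st.MEM;and.ALU ; dual
t=3 i5:mulh.MUL ; RAW r3
t=4 i6,i7:xor.ALU;xor.ALU ; dual
t=5 i8:or.ALU ; RAW r3
t=6 i9:sub.ALU ; tail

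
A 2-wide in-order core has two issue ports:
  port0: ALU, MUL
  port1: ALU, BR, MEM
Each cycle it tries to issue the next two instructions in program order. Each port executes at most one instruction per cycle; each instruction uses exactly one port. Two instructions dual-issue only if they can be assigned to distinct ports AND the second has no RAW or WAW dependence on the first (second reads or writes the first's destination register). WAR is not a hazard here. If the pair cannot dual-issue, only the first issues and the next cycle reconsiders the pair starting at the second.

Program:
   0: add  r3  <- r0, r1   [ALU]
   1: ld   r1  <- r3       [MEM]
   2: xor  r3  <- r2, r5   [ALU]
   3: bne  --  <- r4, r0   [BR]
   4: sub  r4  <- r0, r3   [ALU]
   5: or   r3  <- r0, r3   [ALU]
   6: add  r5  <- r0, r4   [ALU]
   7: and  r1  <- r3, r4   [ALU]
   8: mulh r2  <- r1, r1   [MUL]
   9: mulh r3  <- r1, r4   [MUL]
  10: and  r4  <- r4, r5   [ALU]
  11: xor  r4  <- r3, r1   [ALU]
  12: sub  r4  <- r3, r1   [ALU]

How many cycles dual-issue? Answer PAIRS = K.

PAIRS = 4

[0] i0  add.ALU  -- RAW r3
[1] i1&i2  ld.MEM+xor.ALU  -- 2-wide
[2] i3&i4  bne.BR+sub.ALU  -- 2-wide
[3] i5&i6  or.ALU+add.ALU  -- 2-wide
[4] i7  and.ALU  -- RAW r1
[5] i8  mulh.MUL  -- no-port MUL/MUL
[6] i9&i10  mulh.MUL+and.ALU  -- 2-wide
[7] i11  xor.ALU  -- WAW r4
[8] i12  sub.ALU  -- tail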